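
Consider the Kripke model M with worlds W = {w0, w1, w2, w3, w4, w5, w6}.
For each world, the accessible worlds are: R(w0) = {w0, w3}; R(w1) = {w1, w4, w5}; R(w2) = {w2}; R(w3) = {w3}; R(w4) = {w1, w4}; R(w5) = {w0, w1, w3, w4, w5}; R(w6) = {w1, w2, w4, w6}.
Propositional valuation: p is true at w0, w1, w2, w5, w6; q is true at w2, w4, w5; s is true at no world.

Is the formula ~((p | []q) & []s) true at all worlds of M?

Recall that []ψ holds at a world iff ψ holds at every accessible world, and <>ψ holds iff ψ holds at some accessible world.
Let φ = ~((p | []q) & []s). Evaluate φ at each world:
  w0 (successors {w0, w3}): φ is true.
  w1 (successors {w1, w4, w5}): φ is true.
  w2 (successors {w2}): φ is true.
  w3 (successors {w3}): φ is true.
  w4 (successors {w1, w4}): φ is true.
  w5 (successors {w0, w1, w3, w4, w5}): φ is true.
  w6 (successors {w1, w2, w4, w6}): φ is true.
For instance, at w5:
  At w5: (p | []q) & []s is false, so ~((p | []q) & []s) is true.
    At w5: p | []q is true, []s is false, so (p | []q) & []s is false.
      At w5: p is true, []q is false, so p | []q is true.
      At w5: []s requires s at every successor {w0, w1, w3, w4, w5}.
        s fails at w0, so []s is false at w5.

Yes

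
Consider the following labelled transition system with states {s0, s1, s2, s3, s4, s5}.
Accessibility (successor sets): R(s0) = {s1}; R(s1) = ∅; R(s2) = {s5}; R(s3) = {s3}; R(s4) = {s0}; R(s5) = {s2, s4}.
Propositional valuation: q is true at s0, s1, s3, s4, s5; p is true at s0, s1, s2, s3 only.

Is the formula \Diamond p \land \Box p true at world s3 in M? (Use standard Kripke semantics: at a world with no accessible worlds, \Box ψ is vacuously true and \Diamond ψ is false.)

At s3: \Diamond p is true, \Box p is true, so \Diamond p \land \Box p is true.
  At s3: \Diamond p requires p at some successor in {s3}.
    p holds at s3, so \Diamond p is true at s3.
  At s3: \Box p requires p at every successor {s3}.
    At s3: p is true.
  So \Box p is true at s3.

Yes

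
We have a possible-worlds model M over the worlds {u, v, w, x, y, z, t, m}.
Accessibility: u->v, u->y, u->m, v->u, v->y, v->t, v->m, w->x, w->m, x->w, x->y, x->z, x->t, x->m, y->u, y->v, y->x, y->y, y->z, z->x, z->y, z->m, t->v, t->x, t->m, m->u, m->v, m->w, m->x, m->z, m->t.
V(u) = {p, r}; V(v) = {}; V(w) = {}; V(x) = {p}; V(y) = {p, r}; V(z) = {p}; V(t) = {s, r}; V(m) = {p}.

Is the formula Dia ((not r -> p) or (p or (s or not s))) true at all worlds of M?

Let φ = Dia ((not r -> p) or (p or (s or not s))). Evaluate φ at each world:
  u (successors {v, y, m}): φ is true.
  v (successors {u, y, t, m}): φ is true.
  w (successors {x, m}): φ is true.
  x (successors {w, y, z, t, m}): φ is true.
  y (successors {u, v, x, y, z}): φ is true.
  z (successors {x, y, m}): φ is true.
  t (successors {v, x, m}): φ is true.
  m (successors {u, v, w, x, z, t}): φ is true.
For instance, at v:
  At v: Dia ((not r -> p) or (p or (s or not s))) requires (not r -> p) or (p or (s or not s)) at some successor in {u, y, t, m}.
    (not r -> p) or (p or (s or not s)) holds at u, so Dia ((not r -> p) or (p or (s or not s))) is true at v.

Yes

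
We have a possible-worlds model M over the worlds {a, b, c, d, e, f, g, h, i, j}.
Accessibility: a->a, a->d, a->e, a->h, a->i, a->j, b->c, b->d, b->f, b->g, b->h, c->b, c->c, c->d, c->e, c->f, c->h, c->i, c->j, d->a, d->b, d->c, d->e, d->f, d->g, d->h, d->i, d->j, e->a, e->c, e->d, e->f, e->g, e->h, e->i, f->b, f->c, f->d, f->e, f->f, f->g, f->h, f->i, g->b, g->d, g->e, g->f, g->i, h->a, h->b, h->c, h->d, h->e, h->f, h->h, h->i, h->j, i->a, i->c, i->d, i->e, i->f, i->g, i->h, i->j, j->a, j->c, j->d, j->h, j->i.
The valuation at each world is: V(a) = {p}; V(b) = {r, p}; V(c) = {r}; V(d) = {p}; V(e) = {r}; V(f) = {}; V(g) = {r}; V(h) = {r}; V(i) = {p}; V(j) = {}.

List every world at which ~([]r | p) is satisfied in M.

Let φ = ~([]r | p). Evaluate φ at each world:
  a (successors {a, d, e, h, i, j}): φ is false.
  b (successors {c, d, f, g, h}): φ is false.
  c (successors {b, c, d, e, f, h, i, j}): φ is true.
  d (successors {a, b, c, e, f, g, h, i, j}): φ is false.
  e (successors {a, c, d, f, g, h, i}): φ is true.
  f (successors {b, c, d, e, f, g, h, i}): φ is true.
  g (successors {b, d, e, f, i}): φ is true.
  h (successors {a, b, c, d, e, f, h, i, j}): φ is true.
  i (successors {a, c, d, e, f, g, h, j}): φ is false.
  j (successors {a, c, d, h, i}): φ is true.
For instance, at e:
  At e: []r | p is false, so ~([]r | p) is true.
    At e: []r is false, p is false, so []r | p is false.
      At e: []r requires r at every successor {a, c, d, f, g, h, i}.
        r fails at a, so []r is false at e.
Satisfying worlds: {c, e, f, g, h, j}

c, e, f, g, h, j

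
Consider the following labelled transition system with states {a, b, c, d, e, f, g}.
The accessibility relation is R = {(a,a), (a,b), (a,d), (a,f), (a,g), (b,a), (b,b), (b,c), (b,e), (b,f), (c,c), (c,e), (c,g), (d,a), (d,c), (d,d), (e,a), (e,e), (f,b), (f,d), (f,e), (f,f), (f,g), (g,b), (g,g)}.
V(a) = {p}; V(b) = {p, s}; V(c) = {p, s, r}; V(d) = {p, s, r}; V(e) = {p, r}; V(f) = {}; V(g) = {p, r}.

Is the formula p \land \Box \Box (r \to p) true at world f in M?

At f: p is false, \Box \Box (r \to p) is true, so p \land \Box \Box (r \to p) is false.
  At f: \Box \Box (r \to p) requires \Box (r \to p) at every successor {b, d, e, f, g}.
    At b: \Box (r \to p) is true.
    At d: \Box (r \to p) is true.
    At e: \Box (r \to p) is true.
    At f: \Box (r \to p) is true.
    At g: \Box (r \to p) is true.
  So \Box \Box (r \to p) is true at f.

No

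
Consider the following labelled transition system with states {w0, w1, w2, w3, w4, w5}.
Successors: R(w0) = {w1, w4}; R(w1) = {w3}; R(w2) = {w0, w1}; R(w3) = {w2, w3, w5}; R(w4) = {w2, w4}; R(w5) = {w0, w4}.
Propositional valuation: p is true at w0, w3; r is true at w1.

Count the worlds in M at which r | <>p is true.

4

Let φ = r | <>p. Evaluate φ at each world:
  w0 (successors {w1, w4}): φ is false.
  w1 (successors {w3}): φ is true.
  w2 (successors {w0, w1}): φ is true.
  w3 (successors {w2, w3, w5}): φ is true.
  w4 (successors {w2, w4}): φ is false.
  w5 (successors {w0, w4}): φ is true.
For instance, at w5:
  At w5: r is false, <>p is true, so r | <>p is true.
    At w5: <>p requires p at some successor in {w0, w4}.
      p holds at w0, so <>p is true at w5.
Satisfying worlds: {w1, w2, w3, w5}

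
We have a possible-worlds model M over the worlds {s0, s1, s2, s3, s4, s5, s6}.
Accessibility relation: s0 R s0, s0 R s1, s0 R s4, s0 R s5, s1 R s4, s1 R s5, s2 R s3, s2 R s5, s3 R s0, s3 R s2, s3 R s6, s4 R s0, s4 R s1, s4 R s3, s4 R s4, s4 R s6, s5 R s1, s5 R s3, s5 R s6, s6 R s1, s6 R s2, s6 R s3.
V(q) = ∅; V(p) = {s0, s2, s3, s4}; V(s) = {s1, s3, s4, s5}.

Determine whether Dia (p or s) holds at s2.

Yes

Recall that Dia ψ holds at a world iff ψ holds at some accessible world.
At s2: Dia (p or s) requires p or s at some successor in {s3, s5}.
  p or s holds at s3, so Dia (p or s) is true at s2.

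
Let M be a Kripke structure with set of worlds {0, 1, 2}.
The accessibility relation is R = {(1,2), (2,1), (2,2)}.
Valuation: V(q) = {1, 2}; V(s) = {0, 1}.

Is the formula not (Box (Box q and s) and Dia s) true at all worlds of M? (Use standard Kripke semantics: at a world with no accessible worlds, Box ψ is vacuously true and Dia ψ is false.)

Let φ = not (Box (Box q and s) and Dia s). Evaluate φ at each world:
  0 (successors ∅): φ is true.
  1 (successors {2}): φ is true.
  2 (successors {1, 2}): φ is true.
For instance, at 2:
  At 2: Box (Box q and s) and Dia s is false, so not (Box (Box q and s) and Dia s) is true.
    At 2: Box (Box q and s) is false, Dia s is true, so Box (Box q and s) and Dia s is false.
      At 2: Box (Box q and s) requires Box q and s at every successor {1, 2}.
        Box q and s fails at 2, so Box (Box q and s) is false at 2.
      At 2: Dia s requires s at some successor in {1, 2}.
        s holds at 1, so Dia s is true at 2.

Yes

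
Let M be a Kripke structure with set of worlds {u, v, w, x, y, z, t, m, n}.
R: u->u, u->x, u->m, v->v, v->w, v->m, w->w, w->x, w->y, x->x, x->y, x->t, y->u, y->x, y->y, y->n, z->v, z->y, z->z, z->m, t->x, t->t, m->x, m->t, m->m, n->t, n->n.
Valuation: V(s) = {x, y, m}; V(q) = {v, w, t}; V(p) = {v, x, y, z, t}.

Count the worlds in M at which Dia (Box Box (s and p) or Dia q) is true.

Let φ = Dia (Box Box (s and p) or Dia q). Evaluate φ at each world:
  u (successors {u, x, m}): φ is true.
  v (successors {v, w, m}): φ is true.
  w (successors {w, x, y}): φ is true.
  x (successors {x, y, t}): φ is true.
  y (successors {u, x, y, n}): φ is true.
  z (successors {v, y, z, m}): φ is true.
  t (successors {x, t}): φ is true.
  m (successors {x, t, m}): φ is true.
  n (successors {t, n}): φ is true.
For instance, at x:
  At x: Dia (Box Box (s and p) or Dia q) requires Box Box (s and p) or Dia q at some successor in {x, y, t}.
    Box Box (s and p) or Dia q holds at x, so Dia (Box Box (s and p) or Dia q) is true at x.
      At x: Box Box (s and p) is false, Dia q is true, so Box Box (s and p) or Dia q is true.
Satisfying worlds: {u, v, w, x, y, z, t, m, n}

9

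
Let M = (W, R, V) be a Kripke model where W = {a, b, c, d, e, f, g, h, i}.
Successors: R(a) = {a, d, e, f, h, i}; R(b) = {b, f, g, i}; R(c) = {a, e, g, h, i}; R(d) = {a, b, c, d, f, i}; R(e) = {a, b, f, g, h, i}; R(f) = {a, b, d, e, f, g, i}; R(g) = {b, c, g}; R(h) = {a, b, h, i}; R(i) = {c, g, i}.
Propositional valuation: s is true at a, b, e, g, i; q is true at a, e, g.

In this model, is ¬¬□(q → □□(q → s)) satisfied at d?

Yes

At d: ¬□(q → □□(q → s)) is false, so ¬¬□(q → □□(q → s)) is true.
  At d: □(q → □□(q → s)) is true, so ¬□(q → □□(q → s)) is false.
    At d: □(q → □□(q → s)) requires q → □□(q → s) at every successor {a, b, c, d, f, i}.
      At a: q → □□(q → s) is true.
      At b: q → □□(q → s) is true.
      At c: q → □□(q → s) is true.
      At d: q → □□(q → s) is true.
      At f: q → □□(q → s) is true.
      At i: q → □□(q → s) is true.
    So □(q → □□(q → s)) is true at d.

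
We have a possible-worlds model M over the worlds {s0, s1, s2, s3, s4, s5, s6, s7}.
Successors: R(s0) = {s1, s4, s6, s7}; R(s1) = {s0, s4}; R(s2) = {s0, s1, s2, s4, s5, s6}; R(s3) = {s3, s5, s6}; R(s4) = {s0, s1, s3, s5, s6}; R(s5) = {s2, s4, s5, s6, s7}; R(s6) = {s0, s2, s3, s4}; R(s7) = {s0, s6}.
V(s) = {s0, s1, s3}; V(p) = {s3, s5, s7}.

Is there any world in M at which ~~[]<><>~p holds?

Let φ = ~~[]<><>~p. Evaluate φ at each world:
  s0 (successors {s1, s4, s6, s7}): φ is true.
  s1 (successors {s0, s4}): φ is true.
  s2 (successors {s0, s1, s2, s4, s5, s6}): φ is true.
  s3 (successors {s3, s5, s6}): φ is true.
  s4 (successors {s0, s1, s3, s5, s6}): φ is true.
  s5 (successors {s2, s4, s5, s6, s7}): φ is true.
  s6 (successors {s0, s2, s3, s4}): φ is true.
  s7 (successors {s0, s6}): φ is true.
Detail at s0 (witness):
  At s0: ~[]<><>~p is false, so ~~[]<><>~p is true.
    At s0: []<><>~p is true, so ~[]<><>~p is false.
      At s0: []<><>~p requires <><>~p at every successor {s1, s4, s6, s7}.
        At s1: <><>~p is true.
        At s4: <><>~p is true.
        At s6: <><>~p is true.
        At s7: <><>~p is true.
      So []<><>~p is true at s0.

Yes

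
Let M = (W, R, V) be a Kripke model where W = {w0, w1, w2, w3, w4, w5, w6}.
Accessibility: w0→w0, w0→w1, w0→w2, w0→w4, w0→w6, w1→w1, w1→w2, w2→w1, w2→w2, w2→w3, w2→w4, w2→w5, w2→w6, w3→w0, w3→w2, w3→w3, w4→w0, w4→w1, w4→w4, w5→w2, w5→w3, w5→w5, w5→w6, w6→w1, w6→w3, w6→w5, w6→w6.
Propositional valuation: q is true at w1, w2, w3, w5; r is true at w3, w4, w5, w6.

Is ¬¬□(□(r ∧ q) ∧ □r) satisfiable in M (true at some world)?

Let φ = ¬¬□(□(r ∧ q) ∧ □r). Evaluate φ at each world:
  w0 (successors {w0, w1, w2, w4, w6}): φ is false.
  w1 (successors {w1, w2}): φ is false.
  w2 (successors {w1, w2, w3, w4, w5, w6}): φ is false.
  w3 (successors {w0, w2, w3}): φ is false.
  w4 (successors {w0, w1, w4}): φ is false.
  w5 (successors {w2, w3, w5, w6}): φ is false.
  w6 (successors {w1, w3, w5, w6}): φ is false.
For instance, at w4:
  At w4: ¬□(□(r ∧ q) ∧ □r) is true, so ¬¬□(□(r ∧ q) ∧ □r) is false.
    At w4: □(□(r ∧ q) ∧ □r) is false, so ¬□(□(r ∧ q) ∧ □r) is true.
      At w4: □(□(r ∧ q) ∧ □r) requires □(r ∧ q) ∧ □r at every successor {w0, w1, w4}.
        □(r ∧ q) ∧ □r fails at w0, so □(□(r ∧ q) ∧ □r) is false at w4.

No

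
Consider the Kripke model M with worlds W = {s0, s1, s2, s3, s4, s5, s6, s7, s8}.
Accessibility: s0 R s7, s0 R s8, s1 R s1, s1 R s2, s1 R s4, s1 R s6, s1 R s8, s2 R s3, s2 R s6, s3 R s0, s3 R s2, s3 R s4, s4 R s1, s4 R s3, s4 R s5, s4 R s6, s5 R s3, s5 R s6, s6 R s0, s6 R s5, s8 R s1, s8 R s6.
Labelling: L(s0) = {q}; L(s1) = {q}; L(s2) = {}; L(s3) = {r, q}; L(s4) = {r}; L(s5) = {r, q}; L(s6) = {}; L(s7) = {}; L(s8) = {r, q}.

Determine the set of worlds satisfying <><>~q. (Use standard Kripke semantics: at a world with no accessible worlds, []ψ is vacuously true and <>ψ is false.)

Let φ = <><>~q. Evaluate φ at each world:
  s0 (successors {s7, s8}): φ is true.
  s1 (successors {s1, s2, s4, s6, s8}): φ is true.
  s2 (successors {s3, s6}): φ is true.
  s3 (successors {s0, s2, s4}): φ is true.
  s4 (successors {s1, s3, s5, s6}): φ is true.
  s5 (successors {s3, s6}): φ is true.
  s6 (successors {s0, s5}): φ is true.
  s7 (successors ∅): φ is false.
  s8 (successors {s1, s6}): φ is true.
For instance, at s2:
  At s2: <><>~q requires <>~q at some successor in {s3, s6}.
    <>~q holds at s3, so <><>~q is true at s2.
      At s3: <>~q requires ~q at some successor in {s0, s2, s4}.
        ~q holds at s2, so <>~q is true at s3.
Satisfying worlds: {s0, s1, s2, s3, s4, s5, s6, s8}

s0, s1, s2, s3, s4, s5, s6, s8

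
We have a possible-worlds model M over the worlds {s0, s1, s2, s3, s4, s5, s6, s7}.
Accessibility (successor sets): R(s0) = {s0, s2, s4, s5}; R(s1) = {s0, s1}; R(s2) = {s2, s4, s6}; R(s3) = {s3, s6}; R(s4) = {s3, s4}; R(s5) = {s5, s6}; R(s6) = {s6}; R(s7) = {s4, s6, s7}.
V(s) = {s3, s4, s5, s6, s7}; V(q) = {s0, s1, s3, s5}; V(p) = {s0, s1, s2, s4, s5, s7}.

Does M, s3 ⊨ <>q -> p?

At s3: <>q is true, p is false, so <>q -> p is false.
  At s3: <>q requires q at some successor in {s3, s6}.
    q holds at s3, so <>q is true at s3.

No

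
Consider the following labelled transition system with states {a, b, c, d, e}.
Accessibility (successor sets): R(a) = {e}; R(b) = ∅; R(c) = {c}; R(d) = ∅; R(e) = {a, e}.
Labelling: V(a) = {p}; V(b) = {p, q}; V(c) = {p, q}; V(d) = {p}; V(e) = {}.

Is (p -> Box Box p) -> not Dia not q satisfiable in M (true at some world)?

Let φ = (p -> Box Box p) -> not Dia not q. Evaluate φ at each world:
  a (successors {e}): φ is true.
  b (successors ∅): φ is true.
  c (successors {c}): φ is true.
  d (successors ∅): φ is true.
  e (successors {a, e}): φ is false.
Detail at a (witness):
  At a: p -> Box Box p is false, not Dia not q is false, so (p -> Box Box p) -> not Dia not q is true.
    At a: p is true, Box Box p is false, so p -> Box Box p is false.
      At a: Box Box p requires Box p at every successor {e}.
        Box p fails at e, so Box Box p is false at a.
    At a: Dia not q is true, so not Dia not q is false.
      At a: Dia not q requires not q at some successor in {e}.
        not q holds at e, so Dia not q is true at a.

Yes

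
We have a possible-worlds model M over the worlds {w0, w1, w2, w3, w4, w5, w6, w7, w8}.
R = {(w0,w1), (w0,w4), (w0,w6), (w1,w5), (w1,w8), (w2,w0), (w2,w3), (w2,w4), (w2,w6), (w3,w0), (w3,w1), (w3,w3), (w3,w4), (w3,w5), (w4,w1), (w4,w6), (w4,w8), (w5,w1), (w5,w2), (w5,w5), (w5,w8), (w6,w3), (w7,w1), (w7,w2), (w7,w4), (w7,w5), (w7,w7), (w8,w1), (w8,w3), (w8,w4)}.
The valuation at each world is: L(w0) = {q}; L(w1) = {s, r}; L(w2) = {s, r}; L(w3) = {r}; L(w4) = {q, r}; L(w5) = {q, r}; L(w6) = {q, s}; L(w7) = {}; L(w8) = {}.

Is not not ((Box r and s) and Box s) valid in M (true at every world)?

No

Let φ = not not ((Box r and s) and Box s). Evaluate φ at each world:
  w0 (successors {w1, w4, w6}): φ is false.
  w1 (successors {w5, w8}): φ is false.
  w2 (successors {w0, w3, w4, w6}): φ is false.
  w3 (successors {w0, w1, w3, w4, w5}): φ is false.
  w4 (successors {w1, w6, w8}): φ is false.
  w5 (successors {w1, w2, w5, w8}): φ is false.
  w6 (successors {w3}): φ is false.
  w7 (successors {w1, w2, w4, w5, w7}): φ is false.
  w8 (successors {w1, w3, w4}): φ is false.
Detail at w0 (counterexample):
  At w0: not ((Box r and s) and Box s) is true, so not not ((Box r and s) and Box s) is false.
    At w0: (Box r and s) and Box s is false, so not ((Box r and s) and Box s) is true.
      At w0: Box r and s is false, Box s is false, so (Box r and s) and Box s is false.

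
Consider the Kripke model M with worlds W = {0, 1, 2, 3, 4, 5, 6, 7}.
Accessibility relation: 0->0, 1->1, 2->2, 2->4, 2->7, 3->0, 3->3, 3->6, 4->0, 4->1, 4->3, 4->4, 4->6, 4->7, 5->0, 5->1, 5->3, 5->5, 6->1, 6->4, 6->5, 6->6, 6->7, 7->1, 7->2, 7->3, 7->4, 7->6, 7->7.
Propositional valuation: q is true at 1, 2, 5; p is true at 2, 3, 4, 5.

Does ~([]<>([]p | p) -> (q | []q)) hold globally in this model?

Recall that []ψ holds at a world iff ψ holds at every accessible world, and <>ψ holds iff ψ holds at some accessible world.
Let φ = ~([]<>([]p | p) -> (q | []q)). Evaluate φ at each world:
  0 (successors {0}): φ is false.
  1 (successors {1}): φ is false.
  2 (successors {2, 4, 7}): φ is false.
  3 (successors {0, 3, 6}): φ is false.
  4 (successors {0, 1, 3, 4, 6, 7}): φ is false.
  5 (successors {0, 1, 3, 5}): φ is false.
  6 (successors {1, 4, 5, 6, 7}): φ is false.
  7 (successors {1, 2, 3, 4, 6, 7}): φ is false.
Detail at 0 (counterexample):
  At 0: []<>([]p | p) -> (q | []q) is true, so ~([]<>([]p | p) -> (q | []q)) is false.
    At 0: []<>([]p | p) is false, q | []q is false, so []<>([]p | p) -> (q | []q) is true.
      At 0: []<>([]p | p) requires <>([]p | p) at every successor {0}.
        <>([]p | p) fails at 0, so []<>([]p | p) is false at 0.
      At 0: q is false, []q is false, so q | []q is false.

No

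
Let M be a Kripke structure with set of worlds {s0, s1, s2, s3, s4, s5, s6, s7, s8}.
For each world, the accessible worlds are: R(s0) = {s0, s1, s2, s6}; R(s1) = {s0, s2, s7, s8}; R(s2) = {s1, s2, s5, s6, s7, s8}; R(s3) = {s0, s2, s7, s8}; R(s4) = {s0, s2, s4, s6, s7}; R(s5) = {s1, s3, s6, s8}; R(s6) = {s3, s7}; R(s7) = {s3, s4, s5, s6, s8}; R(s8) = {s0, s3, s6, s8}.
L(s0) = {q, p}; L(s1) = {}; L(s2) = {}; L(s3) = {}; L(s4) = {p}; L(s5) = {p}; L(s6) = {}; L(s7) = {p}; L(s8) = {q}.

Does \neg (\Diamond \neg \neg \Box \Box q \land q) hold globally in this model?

Yes

Recall that \Box ψ holds at a world iff ψ holds at every accessible world, and \Diamond ψ holds iff ψ holds at some accessible world.
Let φ = \neg (\Diamond \neg \neg \Box \Box q \land q). Evaluate φ at each world:
  s0 (successors {s0, s1, s2, s6}): φ is true.
  s1 (successors {s0, s2, s7, s8}): φ is true.
  s2 (successors {s1, s2, s5, s6, s7, s8}): φ is true.
  s3 (successors {s0, s2, s7, s8}): φ is true.
  s4 (successors {s0, s2, s4, s6, s7}): φ is true.
  s5 (successors {s1, s3, s6, s8}): φ is true.
  s6 (successors {s3, s7}): φ is true.
  s7 (successors {s3, s4, s5, s6, s8}): φ is true.
  s8 (successors {s0, s3, s6, s8}): φ is true.
For instance, at s2:
  At s2: \Diamond \neg \neg \Box \Box q \land q is false, so \neg (\Diamond \neg \neg \Box \Box q \land q) is true.
    At s2: \Diamond \neg \neg \Box \Box q is false, q is false, so \Diamond \neg \neg \Box \Box q \land q is false.
      At s2: \Diamond \neg \neg \Box \Box q requires \neg \neg \Box \Box q at some successor in {s1, s2, s5, s6, s7, s8}.
        At s1: \neg \neg \Box \Box q is false.
        At s2: \neg \neg \Box \Box q is false.
        At s5: \neg \neg \Box \Box q is false.
        At s6: \neg \neg \Box \Box q is false.
        At s7: \neg \neg \Box \Box q is false.
        At s8: \neg \neg \Box \Box q is false.
      So \Diamond \neg \neg \Box \Box q is false at s2.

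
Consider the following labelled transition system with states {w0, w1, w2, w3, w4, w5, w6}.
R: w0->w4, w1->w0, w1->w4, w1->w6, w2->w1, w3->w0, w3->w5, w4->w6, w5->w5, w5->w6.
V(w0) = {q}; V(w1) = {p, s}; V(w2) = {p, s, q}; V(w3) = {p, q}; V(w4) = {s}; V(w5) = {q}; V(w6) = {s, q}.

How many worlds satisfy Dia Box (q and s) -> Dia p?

Let φ = Dia Box (q and s) -> Dia p. Evaluate φ at each world:
  w0 (successors {w4}): φ is false.
  w1 (successors {w0, w4, w6}): φ is false.
  w2 (successors {w1}): φ is true.
  w3 (successors {w0, w5}): φ is true.
  w4 (successors {w6}): φ is false.
  w5 (successors {w5, w6}): φ is false.
  w6 (successors ∅): φ is true.
For instance, at w2:
  At w2: Dia Box (q and s) is false, Dia p is true, so Dia Box (q and s) -> Dia p is true.
    At w2: Dia Box (q and s) requires Box (q and s) at some successor in {w1}.
      At w1: Box (q and s) is false.
    So Dia Box (q and s) is false at w2.
    At w2: Dia p requires p at some successor in {w1}.
      p holds at w1, so Dia p is true at w2.
Satisfying worlds: {w2, w3, w6}

3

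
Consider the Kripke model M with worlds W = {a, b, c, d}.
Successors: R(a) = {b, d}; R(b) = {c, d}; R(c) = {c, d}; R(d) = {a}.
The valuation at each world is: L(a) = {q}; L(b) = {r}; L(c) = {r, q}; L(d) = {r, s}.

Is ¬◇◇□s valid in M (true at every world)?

Recall that □ψ holds at a world iff ψ holds at every accessible world, and ◇ψ holds iff ψ holds at some accessible world.
Let φ = ¬◇◇□s. Evaluate φ at each world:
  a (successors {b, d}): φ is true.
  b (successors {c, d}): φ is true.
  c (successors {c, d}): φ is true.
  d (successors {a}): φ is true.
For instance, at a:
  At a: ◇◇□s is false, so ¬◇◇□s is true.
    At a: ◇◇□s requires ◇□s at some successor in {b, d}.
      At b: ◇□s is false.
      At d: ◇□s is false.
    So ◇◇□s is false at a.

Yes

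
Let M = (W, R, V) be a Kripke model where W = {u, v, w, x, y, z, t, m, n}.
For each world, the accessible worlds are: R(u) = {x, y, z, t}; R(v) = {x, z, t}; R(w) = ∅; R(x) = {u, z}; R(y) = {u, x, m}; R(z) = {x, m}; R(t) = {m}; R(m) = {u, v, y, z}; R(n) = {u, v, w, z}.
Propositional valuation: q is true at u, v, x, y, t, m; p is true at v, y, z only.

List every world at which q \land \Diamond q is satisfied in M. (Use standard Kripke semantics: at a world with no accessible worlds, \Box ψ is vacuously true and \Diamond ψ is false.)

Recall that \Diamond ψ holds at a world iff ψ holds at some accessible world.
Let φ = q \land \Diamond q. Evaluate φ at each world:
  u (successors {x, y, z, t}): φ is true.
  v (successors {x, z, t}): φ is true.
  w (successors ∅): φ is false.
  x (successors {u, z}): φ is true.
  y (successors {u, x, m}): φ is true.
  z (successors {x, m}): φ is false.
  t (successors {m}): φ is true.
  m (successors {u, v, y, z}): φ is true.
  n (successors {u, v, w, z}): φ is false.
For instance, at u:
  At u: q is true, \Diamond q is true, so q \land \Diamond q is true.
    At u: \Diamond q requires q at some successor in {x, y, z, t}.
      q holds at x, so \Diamond q is true at u.
Satisfying worlds: {u, v, x, y, t, m}

u, v, x, y, t, m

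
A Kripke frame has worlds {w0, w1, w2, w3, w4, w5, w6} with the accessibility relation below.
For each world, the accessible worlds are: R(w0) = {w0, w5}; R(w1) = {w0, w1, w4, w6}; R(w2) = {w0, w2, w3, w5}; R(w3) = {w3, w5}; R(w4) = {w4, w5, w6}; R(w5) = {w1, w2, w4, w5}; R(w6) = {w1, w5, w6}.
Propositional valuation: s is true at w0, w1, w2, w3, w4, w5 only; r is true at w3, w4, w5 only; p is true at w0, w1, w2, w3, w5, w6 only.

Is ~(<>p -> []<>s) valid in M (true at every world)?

Let φ = ~(<>p -> []<>s). Evaluate φ at each world:
  w0 (successors {w0, w5}): φ is false.
  w1 (successors {w0, w1, w4, w6}): φ is false.
  w2 (successors {w0, w2, w3, w5}): φ is false.
  w3 (successors {w3, w5}): φ is false.
  w4 (successors {w4, w5, w6}): φ is false.
  w5 (successors {w1, w2, w4, w5}): φ is false.
  w6 (successors {w1, w5, w6}): φ is false.
Detail at w0 (counterexample):
  At w0: <>p -> []<>s is true, so ~(<>p -> []<>s) is false.
    At w0: <>p is true, []<>s is true, so <>p -> []<>s is true.
      At w0: <>p requires p at some successor in {w0, w5}.
        p holds at w0, so <>p is true at w0.
      At w0: []<>s requires <>s at every successor {w0, w5}.
        At w0: <>s is true.
        At w5: <>s is true.
      So []<>s is true at w0.

No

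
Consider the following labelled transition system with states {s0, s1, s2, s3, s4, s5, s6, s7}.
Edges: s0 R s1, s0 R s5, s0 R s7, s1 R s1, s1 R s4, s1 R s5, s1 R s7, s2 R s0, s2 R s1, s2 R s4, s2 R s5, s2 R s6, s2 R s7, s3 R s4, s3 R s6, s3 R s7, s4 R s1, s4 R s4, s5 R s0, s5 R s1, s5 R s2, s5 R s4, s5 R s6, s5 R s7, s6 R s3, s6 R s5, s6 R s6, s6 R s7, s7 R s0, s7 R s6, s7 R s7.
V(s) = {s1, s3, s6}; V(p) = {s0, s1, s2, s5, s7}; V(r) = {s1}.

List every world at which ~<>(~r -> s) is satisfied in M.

Let φ = ~<>(~r -> s). Evaluate φ at each world:
  s0 (successors {s1, s5, s7}): φ is false.
  s1 (successors {s1, s4, s5, s7}): φ is false.
  s2 (successors {s0, s1, s4, s5, s6, s7}): φ is false.
  s3 (successors {s4, s6, s7}): φ is false.
  s4 (successors {s1, s4}): φ is false.
  s5 (successors {s0, s1, s2, s4, s6, s7}): φ is false.
  s6 (successors {s3, s5, s6, s7}): φ is false.
  s7 (successors {s0, s6, s7}): φ is false.
For instance, at s0:
  At s0: <>(~r -> s) is true, so ~<>(~r -> s) is false.
    At s0: <>(~r -> s) requires ~r -> s at some successor in {s1, s5, s7}.
      ~r -> s holds at s1, so <>(~r -> s) is true at s0.
Satisfying worlds: none.

none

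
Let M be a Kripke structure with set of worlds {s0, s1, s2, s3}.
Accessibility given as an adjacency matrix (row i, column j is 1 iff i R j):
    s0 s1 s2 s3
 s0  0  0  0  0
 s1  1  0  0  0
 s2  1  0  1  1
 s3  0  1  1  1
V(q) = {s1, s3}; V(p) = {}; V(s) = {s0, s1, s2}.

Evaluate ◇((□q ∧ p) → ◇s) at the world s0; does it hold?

No

At s0: no accessible worlds, so ◇((□q ∧ p) → ◇s) is false.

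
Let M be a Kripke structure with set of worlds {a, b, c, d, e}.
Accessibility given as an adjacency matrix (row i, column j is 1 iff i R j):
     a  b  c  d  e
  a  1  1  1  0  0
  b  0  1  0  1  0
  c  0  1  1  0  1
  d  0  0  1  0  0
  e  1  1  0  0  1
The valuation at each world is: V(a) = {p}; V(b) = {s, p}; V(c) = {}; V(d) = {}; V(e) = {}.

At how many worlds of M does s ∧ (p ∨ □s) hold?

Recall that □ψ holds at a world iff ψ holds at every accessible world, and ◇ψ holds iff ψ holds at some accessible world.
Let φ = s ∧ (p ∨ □s). Evaluate φ at each world:
  a (successors {a, b, c}): φ is false.
  b (successors {b, d}): φ is true.
  c (successors {b, c, e}): φ is false.
  d (successors {c}): φ is false.
  e (successors {a, b, e}): φ is false.
For instance, at a:
  At a: s is false, p ∨ □s is true, so s ∧ (p ∨ □s) is false.
    At a: p is true, □s is false, so p ∨ □s is true.
      At a: □s requires s at every successor {a, b, c}.
        s fails at a, so □s is false at a.
Satisfying worlds: {b}

1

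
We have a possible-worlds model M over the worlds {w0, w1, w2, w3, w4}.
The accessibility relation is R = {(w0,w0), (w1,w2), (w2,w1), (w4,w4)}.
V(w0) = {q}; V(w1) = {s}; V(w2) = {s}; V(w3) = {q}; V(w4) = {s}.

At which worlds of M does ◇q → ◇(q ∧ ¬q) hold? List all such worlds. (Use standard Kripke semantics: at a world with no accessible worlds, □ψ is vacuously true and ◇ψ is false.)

w1, w2, w3, w4

Let φ = ◇q → ◇(q ∧ ¬q). Evaluate φ at each world:
  w0 (successors {w0}): φ is false.
  w1 (successors {w2}): φ is true.
  w2 (successors {w1}): φ is true.
  w3 (successors ∅): φ is true.
  w4 (successors {w4}): φ is true.
For instance, at w2:
  At w2: ◇q is false, ◇(q ∧ ¬q) is false, so ◇q → ◇(q ∧ ¬q) is true.
    At w2: ◇q requires q at some successor in {w1}.
      At w1: q is false.
    So ◇q is false at w2.
    At w2: ◇(q ∧ ¬q) requires q ∧ ¬q at some successor in {w1}.
      At w1: q ∧ ¬q is false.
    So ◇(q ∧ ¬q) is false at w2.
Satisfying worlds: {w1, w2, w3, w4}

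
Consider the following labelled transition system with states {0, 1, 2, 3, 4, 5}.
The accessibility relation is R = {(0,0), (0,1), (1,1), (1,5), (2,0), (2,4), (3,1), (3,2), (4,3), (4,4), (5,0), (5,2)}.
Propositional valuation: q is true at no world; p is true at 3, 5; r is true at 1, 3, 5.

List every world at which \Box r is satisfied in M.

1

Recall that \Box ψ holds at a world iff ψ holds at every accessible world, and \Diamond ψ holds iff ψ holds at some accessible world.
Let φ = \Box r. Evaluate φ at each world:
  0 (successors {0, 1}): φ is false.
  1 (successors {1, 5}): φ is true.
  2 (successors {0, 4}): φ is false.
  3 (successors {1, 2}): φ is false.
  4 (successors {3, 4}): φ is false.
  5 (successors {0, 2}): φ is false.
For instance, at 2:
  At 2: \Box r requires r at every successor {0, 4}.
    r fails at 0, so \Box r is false at 2.
Satisfying worlds: {1}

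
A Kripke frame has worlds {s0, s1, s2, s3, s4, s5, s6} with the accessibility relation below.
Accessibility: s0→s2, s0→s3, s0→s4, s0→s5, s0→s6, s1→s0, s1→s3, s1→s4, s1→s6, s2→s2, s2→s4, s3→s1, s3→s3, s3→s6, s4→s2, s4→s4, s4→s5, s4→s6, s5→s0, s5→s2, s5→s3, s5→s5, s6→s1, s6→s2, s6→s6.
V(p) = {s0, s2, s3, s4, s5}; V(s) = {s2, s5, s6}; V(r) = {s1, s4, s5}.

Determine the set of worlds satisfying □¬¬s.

none

Let φ = □¬¬s. Evaluate φ at each world:
  s0 (successors {s2, s3, s4, s5, s6}): φ is false.
  s1 (successors {s0, s3, s4, s6}): φ is false.
  s2 (successors {s2, s4}): φ is false.
  s3 (successors {s1, s3, s6}): φ is false.
  s4 (successors {s2, s4, s5, s6}): φ is false.
  s5 (successors {s0, s2, s3, s5}): φ is false.
  s6 (successors {s1, s2, s6}): φ is false.
For instance, at s3:
  At s3: □¬¬s requires ¬¬s at every successor {s1, s3, s6}.
    ¬¬s fails at s1, so □¬¬s is false at s3.
Satisfying worlds: none.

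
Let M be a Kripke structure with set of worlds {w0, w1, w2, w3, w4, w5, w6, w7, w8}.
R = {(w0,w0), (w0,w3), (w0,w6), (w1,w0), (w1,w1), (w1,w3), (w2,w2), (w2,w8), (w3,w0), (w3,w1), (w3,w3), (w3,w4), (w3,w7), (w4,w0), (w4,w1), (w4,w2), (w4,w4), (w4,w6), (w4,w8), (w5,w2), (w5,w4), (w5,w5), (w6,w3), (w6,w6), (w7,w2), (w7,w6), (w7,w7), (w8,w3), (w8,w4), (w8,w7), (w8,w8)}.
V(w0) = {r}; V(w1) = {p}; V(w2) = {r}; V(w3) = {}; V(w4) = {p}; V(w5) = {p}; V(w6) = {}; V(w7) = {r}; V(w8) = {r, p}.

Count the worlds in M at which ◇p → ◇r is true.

Let φ = ◇p → ◇r. Evaluate φ at each world:
  w0 (successors {w0, w3, w6}): φ is true.
  w1 (successors {w0, w1, w3}): φ is true.
  w2 (successors {w2, w8}): φ is true.
  w3 (successors {w0, w1, w3, w4, w7}): φ is true.
  w4 (successors {w0, w1, w2, w4, w6, w8}): φ is true.
  w5 (successors {w2, w4, w5}): φ is true.
  w6 (successors {w3, w6}): φ is true.
  w7 (successors {w2, w6, w7}): φ is true.
  w8 (successors {w3, w4, w7, w8}): φ is true.
For instance, at w2:
  At w2: ◇p is true, ◇r is true, so ◇p → ◇r is true.
    At w2: ◇p requires p at some successor in {w2, w8}.
      p holds at w8, so ◇p is true at w2.
    At w2: ◇r requires r at some successor in {w2, w8}.
      r holds at w2, so ◇r is true at w2.
Satisfying worlds: {w0, w1, w2, w3, w4, w5, w6, w7, w8}

9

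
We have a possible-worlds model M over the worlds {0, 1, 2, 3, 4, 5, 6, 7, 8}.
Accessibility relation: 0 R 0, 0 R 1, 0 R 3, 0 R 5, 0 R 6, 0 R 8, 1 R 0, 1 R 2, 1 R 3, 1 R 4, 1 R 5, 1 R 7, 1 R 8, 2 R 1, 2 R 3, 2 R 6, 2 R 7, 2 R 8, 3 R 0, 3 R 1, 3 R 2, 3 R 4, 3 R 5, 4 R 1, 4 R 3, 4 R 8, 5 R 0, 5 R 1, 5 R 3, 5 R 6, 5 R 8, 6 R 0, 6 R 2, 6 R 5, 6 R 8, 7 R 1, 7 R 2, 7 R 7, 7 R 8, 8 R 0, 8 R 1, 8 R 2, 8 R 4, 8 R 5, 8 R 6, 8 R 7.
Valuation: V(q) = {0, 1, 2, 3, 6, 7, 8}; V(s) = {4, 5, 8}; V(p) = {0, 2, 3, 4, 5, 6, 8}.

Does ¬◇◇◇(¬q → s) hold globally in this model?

No

Recall that ◇ψ holds at a world iff ψ holds at some accessible world.
Let φ = ¬◇◇◇(¬q → s). Evaluate φ at each world:
  0 (successors {0, 1, 3, 5, 6, 8}): φ is false.
  1 (successors {0, 2, 3, 4, 5, 7, 8}): φ is false.
  2 (successors {1, 3, 6, 7, 8}): φ is false.
  3 (successors {0, 1, 2, 4, 5}): φ is false.
  4 (successors {1, 3, 8}): φ is false.
  5 (successors {0, 1, 3, 6, 8}): φ is false.
  6 (successors {0, 2, 5, 8}): φ is false.
  7 (successors {1, 2, 7, 8}): φ is false.
  8 (successors {0, 1, 2, 4, 5, 6, 7}): φ is false.
Detail at 0 (counterexample):
  At 0: ◇◇◇(¬q → s) is true, so ¬◇◇◇(¬q → s) is false.
    At 0: ◇◇◇(¬q → s) requires ◇◇(¬q → s) at some successor in {0, 1, 3, 5, 6, 8}.
      ◇◇(¬q → s) holds at 0, so ◇◇◇(¬q → s) is true at 0.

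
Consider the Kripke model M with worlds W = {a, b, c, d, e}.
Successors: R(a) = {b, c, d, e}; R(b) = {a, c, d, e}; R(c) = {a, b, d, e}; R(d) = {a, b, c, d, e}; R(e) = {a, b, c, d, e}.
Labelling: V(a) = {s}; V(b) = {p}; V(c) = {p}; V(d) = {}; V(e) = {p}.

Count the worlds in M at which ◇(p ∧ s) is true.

Let φ = ◇(p ∧ s). Evaluate φ at each world:
  a (successors {b, c, d, e}): φ is false.
  b (successors {a, c, d, e}): φ is false.
  c (successors {a, b, d, e}): φ is false.
  d (successors {a, b, c, d, e}): φ is false.
  e (successors {a, b, c, d, e}): φ is false.
For instance, at b:
  At b: ◇(p ∧ s) requires p ∧ s at some successor in {a, c, d, e}.
    At a: p ∧ s is false.
    At c: p ∧ s is false.
    At d: p ∧ s is false.
    At e: p ∧ s is false.
  So ◇(p ∧ s) is false at b.
Satisfying worlds: none.

0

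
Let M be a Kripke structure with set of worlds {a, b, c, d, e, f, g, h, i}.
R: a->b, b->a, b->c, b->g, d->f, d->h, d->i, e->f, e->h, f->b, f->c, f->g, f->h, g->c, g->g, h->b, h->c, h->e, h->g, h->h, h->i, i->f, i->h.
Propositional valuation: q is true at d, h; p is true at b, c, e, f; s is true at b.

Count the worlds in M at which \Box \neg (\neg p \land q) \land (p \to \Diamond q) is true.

2

Recall that \Box ψ holds at a world iff ψ holds at every accessible world, and \Diamond ψ holds iff ψ holds at some accessible world.
Let φ = \Box \neg (\neg p \land q) \land (p \to \Diamond q). Evaluate φ at each world:
  a (successors {b}): φ is true.
  b (successors {a, c, g}): φ is false.
  c (successors ∅): φ is false.
  d (successors {f, h, i}): φ is false.
  e (successors {f, h}): φ is false.
  f (successors {b, c, g, h}): φ is false.
  g (successors {c, g}): φ is true.
  h (successors {b, c, e, g, h, i}): φ is false.
  i (successors {f, h}): φ is false.
For instance, at i:
  At i: \Box \neg (\neg p \land q) is false, p \to \Diamond q is true, so \Box \neg (\neg p \land q) \land (p \to \Diamond q) is false.
    At i: \Box \neg (\neg p \land q) requires \neg (\neg p \land q) at every successor {f, h}.
      \neg (\neg p \land q) fails at h, so \Box \neg (\neg p \land q) is false at i.
    At i: p is false, \Diamond q is true, so p \to \Diamond q is true.
      At i: \Diamond q requires q at some successor in {f, h}.
        q holds at h, so \Diamond q is true at i.
Satisfying worlds: {a, g}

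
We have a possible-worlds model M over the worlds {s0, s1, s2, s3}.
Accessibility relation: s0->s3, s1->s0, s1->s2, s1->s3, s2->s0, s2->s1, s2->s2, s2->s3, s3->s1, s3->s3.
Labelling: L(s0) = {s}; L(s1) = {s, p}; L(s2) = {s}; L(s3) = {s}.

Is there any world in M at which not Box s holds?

No

Let φ = not Box s. Evaluate φ at each world:
  s0 (successors {s3}): φ is false.
  s1 (successors {s0, s2, s3}): φ is false.
  s2 (successors {s0, s1, s2, s3}): φ is false.
  s3 (successors {s1, s3}): φ is false.
For instance, at s1:
  At s1: Box s is true, so not Box s is false.
    At s1: Box s requires s at every successor {s0, s2, s3}.
      At s0: s is true.
      At s2: s is true.
      At s3: s is true.
    So Box s is true at s1.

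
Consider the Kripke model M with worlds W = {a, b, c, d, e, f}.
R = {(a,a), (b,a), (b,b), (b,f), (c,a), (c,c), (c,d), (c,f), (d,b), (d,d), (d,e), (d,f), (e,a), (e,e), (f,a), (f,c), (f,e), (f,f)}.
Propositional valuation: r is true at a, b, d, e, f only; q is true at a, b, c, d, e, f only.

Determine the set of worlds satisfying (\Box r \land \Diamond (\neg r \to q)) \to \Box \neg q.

c, f

Recall that \Box ψ holds at a world iff ψ holds at every accessible world, and \Diamond ψ holds iff ψ holds at some accessible world.
Let φ = (\Box r \land \Diamond (\neg r \to q)) \to \Box \neg q. Evaluate φ at each world:
  a (successors {a}): φ is false.
  b (successors {a, b, f}): φ is false.
  c (successors {a, c, d, f}): φ is true.
  d (successors {b, d, e, f}): φ is false.
  e (successors {a, e}): φ is false.
  f (successors {a, c, e, f}): φ is true.
For instance, at a:
  At a: \Box r \land \Diamond (\neg r \to q) is true, \Box \neg q is false, so (\Box r \land \Diamond (\neg r \to q)) \to \Box \neg q is false.
    At a: \Box r is true, \Diamond (\neg r \to q) is true, so \Box r \land \Diamond (\neg r \to q) is true.
      At a: \Box r requires r at every successor {a}.
        At a: r is true.
      So \Box r is true at a.
      At a: \Diamond (\neg r \to q) requires \neg r \to q at some successor in {a}.
        \neg r \to q holds at a, so \Diamond (\neg r \to q) is true at a.
    At a: \Box \neg q requires \neg q at every successor {a}.
      \neg q fails at a, so \Box \neg q is false at a.
Satisfying worlds: {c, f}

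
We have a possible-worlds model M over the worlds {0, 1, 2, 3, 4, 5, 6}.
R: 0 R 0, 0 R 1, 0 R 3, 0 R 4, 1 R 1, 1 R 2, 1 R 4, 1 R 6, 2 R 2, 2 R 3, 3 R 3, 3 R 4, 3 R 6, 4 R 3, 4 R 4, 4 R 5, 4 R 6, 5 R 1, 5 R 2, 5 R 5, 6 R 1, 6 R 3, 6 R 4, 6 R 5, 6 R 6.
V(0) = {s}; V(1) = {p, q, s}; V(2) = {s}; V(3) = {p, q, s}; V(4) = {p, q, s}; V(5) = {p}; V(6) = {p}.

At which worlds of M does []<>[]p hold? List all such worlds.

0, 1, 2, 3

Recall that []ψ holds at a world iff ψ holds at every accessible world, and <>ψ holds iff ψ holds at some accessible world.
Let φ = []<>[]p. Evaluate φ at each world:
  0 (successors {0, 1, 3, 4}): φ is true.
  1 (successors {1, 2, 4, 6}): φ is true.
  2 (successors {2, 3}): φ is true.
  3 (successors {3, 4, 6}): φ is true.
  4 (successors {3, 4, 5, 6}): φ is false.
  5 (successors {1, 2, 5}): φ is false.
  6 (successors {1, 3, 4, 5, 6}): φ is false.
For instance, at 5:
  At 5: []<>[]p requires <>[]p at every successor {1, 2, 5}.
    <>[]p fails at 5, so []<>[]p is false at 5.
      At 5: <>[]p requires []p at some successor in {1, 2, 5}.
        At 1: []p is false.
        At 2: []p is false.
        At 5: []p is false.
      So <>[]p is false at 5.
Satisfying worlds: {0, 1, 2, 3}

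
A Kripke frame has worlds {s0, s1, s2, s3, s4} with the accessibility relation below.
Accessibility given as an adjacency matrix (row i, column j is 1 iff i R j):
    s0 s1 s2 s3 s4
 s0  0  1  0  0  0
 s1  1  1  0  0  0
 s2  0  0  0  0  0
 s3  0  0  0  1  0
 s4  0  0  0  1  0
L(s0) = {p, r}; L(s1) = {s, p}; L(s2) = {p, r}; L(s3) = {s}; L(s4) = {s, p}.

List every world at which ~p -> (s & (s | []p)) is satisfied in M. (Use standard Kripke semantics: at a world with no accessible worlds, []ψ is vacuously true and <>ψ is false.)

s0, s1, s2, s3, s4

Recall that []ψ holds at a world iff ψ holds at every accessible world, and <>ψ holds iff ψ holds at some accessible world.
Let φ = ~p -> (s & (s | []p)). Evaluate φ at each world:
  s0 (successors {s1}): φ is true.
  s1 (successors {s0, s1}): φ is true.
  s2 (successors ∅): φ is true.
  s3 (successors {s3}): φ is true.
  s4 (successors {s3}): φ is true.
For instance, at s4:
  At s4: ~p is false, s & (s | []p) is true, so ~p -> (s & (s | []p)) is true.
    At s4: s is true, s | []p is true, so s & (s | []p) is true.
      At s4: s is true, []p is false, so s | []p is true.
Satisfying worlds: {s0, s1, s2, s3, s4}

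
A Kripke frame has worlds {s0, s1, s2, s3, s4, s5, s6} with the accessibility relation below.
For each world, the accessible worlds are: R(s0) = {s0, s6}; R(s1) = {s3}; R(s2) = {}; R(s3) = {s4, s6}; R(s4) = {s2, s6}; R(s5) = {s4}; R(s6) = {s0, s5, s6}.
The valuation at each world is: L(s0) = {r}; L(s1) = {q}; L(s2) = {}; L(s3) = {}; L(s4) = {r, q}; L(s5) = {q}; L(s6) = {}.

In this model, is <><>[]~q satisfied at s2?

Recall that []ψ holds at a world iff ψ holds at every accessible world, and <>ψ holds iff ψ holds at some accessible world.
At s2: no accessible worlds, so <><>[]~q is false.

No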